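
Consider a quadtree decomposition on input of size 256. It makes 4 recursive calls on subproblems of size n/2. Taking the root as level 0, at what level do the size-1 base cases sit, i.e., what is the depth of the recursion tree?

For divide and conquer with division factor 2:

Problem sizes at each level:
Level 0: 256
Level 1: 128
Level 2: 64
Level 3: 32
Level 4: 16
Level 5: 8
Level 6: 4
Level 7: 2
Level 8: 1

The root is level 0 and the size-1 base case is level 8 (the tree spans levels 0 through 8, i.e. 9 levels counting the root), so the depth is the number of divisions: log_2(256) = 8

The recursion tree depth is log_2(256) = 8. At each level, the problem size is divided by 2, so it takes 8 divisions to reduce to a base case of size 1. The algorithm makes 4 recursive calls at each level.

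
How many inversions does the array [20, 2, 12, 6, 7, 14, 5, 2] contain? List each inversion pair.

Finding inversions in [20, 2, 12, 6, 7, 14, 5, 2]:

(0, 1): arr[0]=20 > arr[1]=2
(0, 2): arr[0]=20 > arr[2]=12
(0, 3): arr[0]=20 > arr[3]=6
(0, 4): arr[0]=20 > arr[4]=7
(0, 5): arr[0]=20 > arr[5]=14
(0, 6): arr[0]=20 > arr[6]=5
(0, 7): arr[0]=20 > arr[7]=2
(2, 3): arr[2]=12 > arr[3]=6
(2, 4): arr[2]=12 > arr[4]=7
(2, 6): arr[2]=12 > arr[6]=5
(2, 7): arr[2]=12 > arr[7]=2
(3, 6): arr[3]=6 > arr[6]=5
(3, 7): arr[3]=6 > arr[7]=2
(4, 6): arr[4]=7 > arr[6]=5
(4, 7): arr[4]=7 > arr[7]=2
(5, 6): arr[5]=14 > arr[6]=5
(5, 7): arr[5]=14 > arr[7]=2
(6, 7): arr[6]=5 > arr[7]=2

Total inversions: 18

The array has 18 inversion(s): (0,1), (0,2), (0,3), (0,4), (0,5), (0,6), (0,7), (2,3), (2,4), (2,6), (2,7), (3,6), (3,7), (4,6), (4,7), (5,6), (5,7), (6,7). Each pair (i,j) satisfies i < j and arr[i] > arr[j].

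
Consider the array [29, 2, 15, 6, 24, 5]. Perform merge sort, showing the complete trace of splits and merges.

Merge sort trace:

Split: [29, 2, 15, 6, 24, 5] -> [29, 2, 15] and [6, 24, 5]
  Split: [29, 2, 15] -> [29] and [2, 15]
    Split: [2, 15] -> [2] and [15]
    Merge: [2] + [15] -> [2, 15]
  Merge: [29] + [2, 15] -> [2, 15, 29]
  Split: [6, 24, 5] -> [6] and [24, 5]
    Split: [24, 5] -> [24] and [5]
    Merge: [24] + [5] -> [5, 24]
  Merge: [6] + [5, 24] -> [5, 6, 24]
Merge: [2, 15, 29] + [5, 6, 24] -> [2, 5, 6, 15, 24, 29]

Final sorted array: [2, 5, 6, 15, 24, 29]

The merge sort proceeds by recursively splitting the array and merging sorted halves.
After all merges, the sorted array is [2, 5, 6, 15, 24, 29].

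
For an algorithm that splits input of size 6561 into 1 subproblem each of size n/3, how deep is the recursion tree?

For divide and conquer with division factor 3:

Problem sizes at each level:
Level 0: 6561
Level 1: 2187
Level 2: 729
Level 3: 243
Level 4: 81
Level 5: 27
Level 6: 9
Level 7: 3
Level 8: 1

The root is level 0 and the size-1 base case is level 8 (the tree spans levels 0 through 8, i.e. 9 levels counting the root), so the depth is the number of divisions: log_3(6561) = 8

The recursion tree depth is log_3(6561) = 8. At each level, the problem size is divided by 3, so it takes 8 divisions to reduce to a base case of size 1. The algorithm makes 1 recursive call at each level.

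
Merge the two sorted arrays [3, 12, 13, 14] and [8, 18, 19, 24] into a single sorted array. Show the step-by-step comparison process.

Merging process:

Compare 3 vs 8: take 3 from left. Merged: [3]
Compare 12 vs 8: take 8 from right. Merged: [3, 8]
Compare 12 vs 18: take 12 from left. Merged: [3, 8, 12]
Compare 13 vs 18: take 13 from left. Merged: [3, 8, 12, 13]
Compare 14 vs 18: take 14 from left. Merged: [3, 8, 12, 13, 14]
Append remaining from right: [18, 19, 24]. Merged: [3, 8, 12, 13, 14, 18, 19, 24]

Final merged array: [3, 8, 12, 13, 14, 18, 19, 24]
Total comparisons: 5

The merged array is [3, 8, 12, 13, 14, 18, 19, 24], requiring 5 comparisons. The merge step runs in O(n) time where n is the total number of elements.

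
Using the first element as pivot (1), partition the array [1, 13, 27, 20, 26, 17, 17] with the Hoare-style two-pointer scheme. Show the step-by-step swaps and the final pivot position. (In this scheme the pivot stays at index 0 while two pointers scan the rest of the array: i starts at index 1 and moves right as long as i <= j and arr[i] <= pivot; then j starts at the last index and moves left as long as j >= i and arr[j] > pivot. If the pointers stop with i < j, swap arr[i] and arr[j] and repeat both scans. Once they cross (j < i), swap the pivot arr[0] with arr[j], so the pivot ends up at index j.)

Hoare-style two-pointer partition with pivot = 1:

Initial array: [1, 13, 27, 20, 26, 17, 17]

Pointers start at i = 1, j = 6.
i ends at 1, j ends at 0: the pointers have crossed (j < i), so scanning stops.

j = 0, so swapping arr[0] with arr[j] leaves the pivot at position 0: [1, 13, 27, 20, 26, 17, 17]
Pivot position: 0

After partitioning with pivot 1, the array becomes [1, 13, 27, 20, 26, 17, 17]. The pivot is placed at index 0. All elements to the left of the pivot are <= 1, and all elements to the right are > 1.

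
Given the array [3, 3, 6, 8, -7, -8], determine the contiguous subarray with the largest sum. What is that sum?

Using Kadane's algorithm on [3, 3, 6, 8, -7, -8]:

Scanning through the array:
Position 1 (value 3): max_ending_here = 6, max_so_far = 6
Position 2 (value 6): max_ending_here = 12, max_so_far = 12
Position 3 (value 8): max_ending_here = 20, max_so_far = 20
Position 4 (value -7): max_ending_here = 13, max_so_far = 20
Position 5 (value -8): max_ending_here = 5, max_so_far = 20

Maximum subarray: [3, 3, 6, 8]
Maximum sum: 20

The maximum subarray is [3, 3, 6, 8] with sum 20. This subarray runs from index 0 to index 3.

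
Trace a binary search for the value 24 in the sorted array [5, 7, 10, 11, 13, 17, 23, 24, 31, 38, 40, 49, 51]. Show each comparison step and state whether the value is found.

Binary search for 24 in [5, 7, 10, 11, 13, 17, 23, 24, 31, 38, 40, 49, 51]:

lo=0, hi=12, mid=6, arr[mid]=23 -> 23 < 24, search right half
lo=7, hi=12, mid=9, arr[mid]=38 -> 38 > 24, search left half
lo=7, hi=8, mid=7, arr[mid]=24 -> Found target at index 7!

Binary search finds 24 at index 7 after 3 comparisons. The search repeatedly halves the search space by comparing with the middle element.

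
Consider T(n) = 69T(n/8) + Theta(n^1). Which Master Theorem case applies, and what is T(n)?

Master Theorem for T(n) = 69T(n/8) + O(n^1):

a = 69, b = 8, c = 1
log_b(a) = log_8(69) = 2.0362

Case 1: c = 1 < log_8(69) = 2.0362
T(n) = O(n^(log_8 69))

For T(n) = 69T(n/8) + O(n^1): log_8(69) = 2.0362. This is Case 1 of the Master Theorem (c < log_b(a), work dominated by leaves), giving O(n^(log_8 69)).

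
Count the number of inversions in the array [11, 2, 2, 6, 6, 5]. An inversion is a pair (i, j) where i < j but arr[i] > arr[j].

Finding inversions in [11, 2, 2, 6, 6, 5]:

(0, 1): arr[0]=11 > arr[1]=2
(0, 2): arr[0]=11 > arr[2]=2
(0, 3): arr[0]=11 > arr[3]=6
(0, 4): arr[0]=11 > arr[4]=6
(0, 5): arr[0]=11 > arr[5]=5
(3, 5): arr[3]=6 > arr[5]=5
(4, 5): arr[4]=6 > arr[5]=5

Total inversions: 7

The array has 7 inversion(s): (0,1), (0,2), (0,3), (0,4), (0,5), (3,5), (4,5). Each pair (i,j) satisfies i < j and arr[i] > arr[j].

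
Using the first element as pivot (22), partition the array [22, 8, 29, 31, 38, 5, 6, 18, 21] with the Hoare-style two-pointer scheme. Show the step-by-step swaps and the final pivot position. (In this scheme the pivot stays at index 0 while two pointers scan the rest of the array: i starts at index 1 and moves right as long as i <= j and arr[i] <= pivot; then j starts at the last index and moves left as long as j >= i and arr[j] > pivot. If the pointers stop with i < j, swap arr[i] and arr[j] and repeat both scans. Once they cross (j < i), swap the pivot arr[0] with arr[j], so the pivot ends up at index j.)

Hoare-style two-pointer partition with pivot = 22:

Initial array: [22, 8, 29, 31, 38, 5, 6, 18, 21]

Pointers start at i = 1, j = 8.
i stops at index 2 (arr[2]=29 > 22), j stops at index 8 (arr[8]=21 <= 22): swap arr[2] and arr[8], array becomes [22, 8, 21, 31, 38, 5, 6, 18, 29]
i stops at index 3 (arr[3]=31 > 22), j stops at index 7 (arr[7]=18 <= 22): swap arr[3] and arr[7], array becomes [22, 8, 21, 18, 38, 5, 6, 31, 29]
i stops at index 4 (arr[4]=38 > 22), j stops at index 6 (arr[6]=6 <= 22): swap arr[4] and arr[6], array becomes [22, 8, 21, 18, 6, 5, 38, 31, 29]
i ends at 6, j ends at 5: the pointers have crossed (j < i), so scanning stops.

Swap pivot arr[0] with arr[5] to place pivot at position 5: [5, 8, 21, 18, 6, 22, 38, 31, 29]
Pivot position: 5

After partitioning with pivot 22, the array becomes [5, 8, 21, 18, 6, 22, 38, 31, 29]. The pivot is placed at index 5. All elements to the left of the pivot are <= 22, and all elements to the right are > 22.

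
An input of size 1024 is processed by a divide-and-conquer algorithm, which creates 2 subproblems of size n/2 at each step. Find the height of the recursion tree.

For divide and conquer with division factor 2:

Problem sizes at each level:
Level 0: 1024
Level 1: 512
Level 2: 256
Level 3: 128
Level 4: 64
Level 5: 32
Level 6: 16
Level 7: 8
Level 8: 4
Level 9: 2
Level 10: 1

The root is level 0 and the size-1 base case is level 10 (the tree spans levels 0 through 10, i.e. 11 levels counting the root), so the depth is the number of divisions: log_2(1024) = 10

The recursion tree depth is log_2(1024) = 10. At each level, the problem size is divided by 2, so it takes 10 divisions to reduce to a base case of size 1. The algorithm makes 2 recursive calls at each level.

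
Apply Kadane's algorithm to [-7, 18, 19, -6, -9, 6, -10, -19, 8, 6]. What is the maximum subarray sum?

Using Kadane's algorithm on [-7, 18, 19, -6, -9, 6, -10, -19, 8, 6]:

Scanning through the array:
Position 1 (value 18): max_ending_here = 18, max_so_far = 18
Position 2 (value 19): max_ending_here = 37, max_so_far = 37
Position 3 (value -6): max_ending_here = 31, max_so_far = 37
Position 4 (value -9): max_ending_here = 22, max_so_far = 37
Position 5 (value 6): max_ending_here = 28, max_so_far = 37
Position 6 (value -10): max_ending_here = 18, max_so_far = 37
Position 7 (value -19): max_ending_here = -1, max_so_far = 37
Position 8 (value 8): max_ending_here = 8, max_so_far = 37
Position 9 (value 6): max_ending_here = 14, max_so_far = 37

Maximum subarray: [18, 19]
Maximum sum: 37

The maximum subarray is [18, 19] with sum 37. This subarray runs from index 1 to index 2.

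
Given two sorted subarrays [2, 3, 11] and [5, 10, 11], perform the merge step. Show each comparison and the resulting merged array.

Merging process:

Compare 2 vs 5: take 2 from left. Merged: [2]
Compare 3 vs 5: take 3 from left. Merged: [2, 3]
Compare 11 vs 5: take 5 from right. Merged: [2, 3, 5]
Compare 11 vs 10: take 10 from right. Merged: [2, 3, 5, 10]
Compare 11 vs 11: take 11 from left. Merged: [2, 3, 5, 10, 11]
Append remaining from right: [11]. Merged: [2, 3, 5, 10, 11, 11]

Final merged array: [2, 3, 5, 10, 11, 11]
Total comparisons: 5

The merged array is [2, 3, 5, 10, 11, 11], requiring 5 comparisons. The merge step runs in O(n) time where n is the total number of elements.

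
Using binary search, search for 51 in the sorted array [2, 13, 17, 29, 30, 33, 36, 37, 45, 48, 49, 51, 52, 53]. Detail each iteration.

Binary search for 51 in [2, 13, 17, 29, 30, 33, 36, 37, 45, 48, 49, 51, 52, 53]:

lo=0, hi=13, mid=6, arr[mid]=36 -> 36 < 51, search right half
lo=7, hi=13, mid=10, arr[mid]=49 -> 49 < 51, search right half
lo=11, hi=13, mid=12, arr[mid]=52 -> 52 > 51, search left half
lo=11, hi=11, mid=11, arr[mid]=51 -> Found target at index 11!

Binary search finds 51 at index 11 after 4 comparisons. The search repeatedly halves the search space by comparing with the middle element.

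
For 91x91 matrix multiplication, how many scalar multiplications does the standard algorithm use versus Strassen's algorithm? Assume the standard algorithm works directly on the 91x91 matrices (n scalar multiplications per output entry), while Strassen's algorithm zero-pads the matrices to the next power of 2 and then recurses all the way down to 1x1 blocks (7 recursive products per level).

Matrix multiplication for 91x91 matrices:

Strassen's algorithm requires power-of-2 dimensions. Pad 91x91 to 128x128 (next power of 2).

Standard algorithm: 91^3 = 753571 multiplications
Strassen's algorithm: 7^(log2(128)) = 7^7 = 823543 multiplications
Difference: 753571 - 823543 = -69972 (Strassen uses MORE here due to padding overhead — for small or just-over-power-of-2 n, padding can outweigh the per-level savings)

Standard: 753571 multiplications (91^3). Strassen: 823543 multiplications (7^7, after padding to 128x128). Strassen reduces 8 recursive multiplications to 7 at each level.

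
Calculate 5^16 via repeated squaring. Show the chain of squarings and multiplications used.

Computing 5^16 by squaring (build up from 5^1; each line after the first costs one multiplication):

5^1 = 5
5^2 = (5^1)^2 = 5^2 = 25
5^4 = (5^2)^2 = 25^2 = 625
5^8 = (5^4)^2 = 625^2 = 390625
5^16 = (5^8)^2 = 390625^2 = 152587890625

Result: 152587890625
Multiplications needed: 4 (4 lines after 5^1)

5^16 = 152587890625. Using exponentiation by squaring, this requires 4 multiplications. The key idea: if the exponent is even, square the half-power; if odd, multiply by the base once.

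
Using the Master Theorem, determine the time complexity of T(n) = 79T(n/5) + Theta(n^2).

Master Theorem for T(n) = 79T(n/5) + O(n^2):

a = 79, b = 5, c = 2
log_b(a) = log_5(79) = 2.7149

Case 1: c = 2 < log_5(79) = 2.7149
T(n) = O(n^(log_5 79))

For T(n) = 79T(n/5) + O(n^2): log_5(79) = 2.7149. This is Case 1 of the Master Theorem (c < log_b(a), work dominated by leaves), giving O(n^(log_5 79)).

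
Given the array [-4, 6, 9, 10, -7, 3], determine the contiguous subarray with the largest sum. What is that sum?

Using Kadane's algorithm on [-4, 6, 9, 10, -7, 3]:

Scanning through the array:
Position 1 (value 6): max_ending_here = 6, max_so_far = 6
Position 2 (value 9): max_ending_here = 15, max_so_far = 15
Position 3 (value 10): max_ending_here = 25, max_so_far = 25
Position 4 (value -7): max_ending_here = 18, max_so_far = 25
Position 5 (value 3): max_ending_here = 21, max_so_far = 25

Maximum subarray: [6, 9, 10]
Maximum sum: 25

The maximum subarray is [6, 9, 10] with sum 25. This subarray runs from index 1 to index 3.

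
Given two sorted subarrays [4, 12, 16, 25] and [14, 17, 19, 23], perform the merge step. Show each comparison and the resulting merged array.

Merging process:

Compare 4 vs 14: take 4 from left. Merged: [4]
Compare 12 vs 14: take 12 from left. Merged: [4, 12]
Compare 16 vs 14: take 14 from right. Merged: [4, 12, 14]
Compare 16 vs 17: take 16 from left. Merged: [4, 12, 14, 16]
Compare 25 vs 17: take 17 from right. Merged: [4, 12, 14, 16, 17]
Compare 25 vs 19: take 19 from right. Merged: [4, 12, 14, 16, 17, 19]
Compare 25 vs 23: take 23 from right. Merged: [4, 12, 14, 16, 17, 19, 23]
Append remaining from left: [25]. Merged: [4, 12, 14, 16, 17, 19, 23, 25]

Final merged array: [4, 12, 14, 16, 17, 19, 23, 25]
Total comparisons: 7

The merged array is [4, 12, 14, 16, 17, 19, 23, 25], requiring 7 comparisons. The merge step runs in O(n) time where n is the total number of elements.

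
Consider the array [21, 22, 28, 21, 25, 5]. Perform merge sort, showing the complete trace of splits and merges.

Merge sort trace:

Split: [21, 22, 28, 21, 25, 5] -> [21, 22, 28] and [21, 25, 5]
  Split: [21, 22, 28] -> [21] and [22, 28]
    Split: [22, 28] -> [22] and [28]
    Merge: [22] + [28] -> [22, 28]
  Merge: [21] + [22, 28] -> [21, 22, 28]
  Split: [21, 25, 5] -> [21] and [25, 5]
    Split: [25, 5] -> [25] and [5]
    Merge: [25] + [5] -> [5, 25]
  Merge: [21] + [5, 25] -> [5, 21, 25]
Merge: [21, 22, 28] + [5, 21, 25] -> [5, 21, 21, 22, 25, 28]

Final sorted array: [5, 21, 21, 22, 25, 28]

The merge sort proceeds by recursively splitting the array and merging sorted halves.
After all merges, the sorted array is [5, 21, 21, 22, 25, 28].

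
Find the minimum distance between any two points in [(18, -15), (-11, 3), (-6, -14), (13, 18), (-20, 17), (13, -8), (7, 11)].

Computing all pairwise distances among 7 points:

d((18, -15), (-11, 3)) = 34.1321
d((18, -15), (-6, -14)) = 24.0208
d((18, -15), (13, 18)) = 33.3766
d((18, -15), (-20, 17)) = 49.679
d((18, -15), (13, -8)) = 8.6023 <-- minimum
d((18, -15), (7, 11)) = 28.2312
d((-11, 3), (-6, -14)) = 17.72
d((-11, 3), (13, 18)) = 28.3019
d((-11, 3), (-20, 17)) = 16.6433
d((-11, 3), (13, -8)) = 26.4008
d((-11, 3), (7, 11)) = 19.6977
d((-6, -14), (13, 18)) = 37.2156
d((-6, -14), (-20, 17)) = 34.0147
d((-6, -14), (13, -8)) = 19.9249
d((-6, -14), (7, 11)) = 28.178
d((13, 18), (-20, 17)) = 33.0151
d((13, 18), (13, -8)) = 26.0
d((13, 18), (7, 11)) = 9.2195
d((-20, 17), (13, -8)) = 41.4005
d((-20, 17), (7, 11)) = 27.6586
d((13, -8), (7, 11)) = 19.9249

Closest pair: (18, -15) and (13, -8) with distance 8.6023

The closest pair is (18, -15) and (13, -8) with Euclidean distance 8.6023. For 7 points, brute-force pairwise comparison is shown above. For large n, the divide-and-conquer algorithm (sort by x, recurse on halves, check the dividing strip) achieves O(n log n).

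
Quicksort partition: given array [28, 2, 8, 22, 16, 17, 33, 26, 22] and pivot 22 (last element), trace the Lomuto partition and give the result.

Lomuto partition with pivot = 22:

Initial array: [28, 2, 8, 22, 16, 17, 33, 26, 22]

arr[0]=28 > 22: no swap
arr[1]=2 <= 22: swap with position 0, array becomes [2, 28, 8, 22, 16, 17, 33, 26, 22]
arr[2]=8 <= 22: swap with position 1, array becomes [2, 8, 28, 22, 16, 17, 33, 26, 22]
arr[3]=22 <= 22: swap with position 2, array becomes [2, 8, 22, 28, 16, 17, 33, 26, 22]
arr[4]=16 <= 22: swap with position 3, array becomes [2, 8, 22, 16, 28, 17, 33, 26, 22]
arr[5]=17 <= 22: swap with position 4, array becomes [2, 8, 22, 16, 17, 28, 33, 26, 22]
arr[6]=33 > 22: no swap
arr[7]=26 > 22: no swap

Place pivot at position 5: [2, 8, 22, 16, 17, 22, 33, 26, 28]
Pivot position: 5

After partitioning with pivot 22, the array becomes [2, 8, 22, 16, 17, 22, 33, 26, 28]. The pivot is placed at index 5. All elements to the left of the pivot are <= 22, and all elements to the right are > 22.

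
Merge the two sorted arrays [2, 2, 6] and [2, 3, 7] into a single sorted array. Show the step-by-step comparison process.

Merging process:

Compare 2 vs 2: take 2 from left. Merged: [2]
Compare 2 vs 2: take 2 from left. Merged: [2, 2]
Compare 6 vs 2: take 2 from right. Merged: [2, 2, 2]
Compare 6 vs 3: take 3 from right. Merged: [2, 2, 2, 3]
Compare 6 vs 7: take 6 from left. Merged: [2, 2, 2, 3, 6]
Append remaining from right: [7]. Merged: [2, 2, 2, 3, 6, 7]

Final merged array: [2, 2, 2, 3, 6, 7]
Total comparisons: 5

The merged array is [2, 2, 2, 3, 6, 7], requiring 5 comparisons. The merge step runs in O(n) time where n is the total number of elements.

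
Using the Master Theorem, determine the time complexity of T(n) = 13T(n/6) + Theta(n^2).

Master Theorem for T(n) = 13T(n/6) + O(n^2):

a = 13, b = 6, c = 2
log_b(a) = log_6(13) = 1.4315

Case 3: c = 2 > log_6(13) = 1.4315
T(n) = O(n^2) = O(n^2)

For T(n) = 13T(n/6) + O(n^2): log_6(13) = 1.4315. This is Case 3 of the Master Theorem (c > log_b(a), work dominated by root), giving O(n^2).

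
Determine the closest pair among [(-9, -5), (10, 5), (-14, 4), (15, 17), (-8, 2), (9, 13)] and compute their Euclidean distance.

Computing all pairwise distances among 6 points:

d((-9, -5), (10, 5)) = 21.4709
d((-9, -5), (-14, 4)) = 10.2956
d((-9, -5), (15, 17)) = 32.5576
d((-9, -5), (-8, 2)) = 7.0711
d((-9, -5), (9, 13)) = 25.4558
d((10, 5), (-14, 4)) = 24.0208
d((10, 5), (15, 17)) = 13.0
d((10, 5), (-8, 2)) = 18.2483
d((10, 5), (9, 13)) = 8.0623
d((-14, 4), (15, 17)) = 31.7805
d((-14, 4), (-8, 2)) = 6.3246 <-- minimum
d((-14, 4), (9, 13)) = 24.6982
d((15, 17), (-8, 2)) = 27.4591
d((15, 17), (9, 13)) = 7.2111
d((-8, 2), (9, 13)) = 20.2485

Closest pair: (-14, 4) and (-8, 2) with distance 6.3246

The closest pair is (-14, 4) and (-8, 2) with Euclidean distance 6.3246. For 6 points, brute-force pairwise comparison is shown above. For large n, the divide-and-conquer algorithm (sort by x, recurse on halves, check the dividing strip) achieves O(n log n).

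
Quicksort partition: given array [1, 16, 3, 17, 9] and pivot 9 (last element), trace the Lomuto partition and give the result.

Lomuto partition with pivot = 9:

Initial array: [1, 16, 3, 17, 9]

arr[0]=1 <= 9: swap with position 0, array becomes [1, 16, 3, 17, 9]
arr[1]=16 > 9: no swap
arr[2]=3 <= 9: swap with position 1, array becomes [1, 3, 16, 17, 9]
arr[3]=17 > 9: no swap

Place pivot at position 2: [1, 3, 9, 17, 16]
Pivot position: 2

After partitioning with pivot 9, the array becomes [1, 3, 9, 17, 16]. The pivot is placed at index 2. All elements to the left of the pivot are <= 9, and all elements to the right are > 9.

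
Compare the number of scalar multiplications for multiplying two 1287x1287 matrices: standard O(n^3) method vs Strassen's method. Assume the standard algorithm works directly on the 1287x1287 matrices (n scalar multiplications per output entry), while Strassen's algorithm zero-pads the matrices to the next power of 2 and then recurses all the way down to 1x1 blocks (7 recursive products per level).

Matrix multiplication for 1287x1287 matrices:

Strassen's algorithm requires power-of-2 dimensions. Pad 1287x1287 to 2048x2048 (next power of 2).

Standard algorithm: 1287^3 = 2131746903 multiplications
Strassen's algorithm: 7^(log2(2048)) = 7^11 = 1977326743 multiplications
Savings: 2131746903 - 1977326743 = 154420160 multiplications

Standard: 2131746903 multiplications (1287^3). Strassen: 1977326743 multiplications (7^11, after padding to 2048x2048). Strassen reduces 8 recursive multiplications to 7 at each level.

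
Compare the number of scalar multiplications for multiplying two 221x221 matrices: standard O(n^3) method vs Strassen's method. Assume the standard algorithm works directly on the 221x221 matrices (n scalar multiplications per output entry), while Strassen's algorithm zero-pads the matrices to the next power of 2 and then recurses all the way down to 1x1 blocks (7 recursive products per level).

Matrix multiplication for 221x221 matrices:

Strassen's algorithm requires power-of-2 dimensions. Pad 221x221 to 256x256 (next power of 2).

Standard algorithm: 221^3 = 10793861 multiplications
Strassen's algorithm: 7^(log2(256)) = 7^8 = 5764801 multiplications
Savings: 10793861 - 5764801 = 5029060 multiplications

Standard: 10793861 multiplications (221^3). Strassen: 5764801 multiplications (7^8, after padding to 256x256). Strassen reduces 8 recursive multiplications to 7 at each level.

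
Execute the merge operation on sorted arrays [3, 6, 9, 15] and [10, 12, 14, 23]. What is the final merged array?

Merging process:

Compare 3 vs 10: take 3 from left. Merged: [3]
Compare 6 vs 10: take 6 from left. Merged: [3, 6]
Compare 9 vs 10: take 9 from left. Merged: [3, 6, 9]
Compare 15 vs 10: take 10 from right. Merged: [3, 6, 9, 10]
Compare 15 vs 12: take 12 from right. Merged: [3, 6, 9, 10, 12]
Compare 15 vs 14: take 14 from right. Merged: [3, 6, 9, 10, 12, 14]
Compare 15 vs 23: take 15 from left. Merged: [3, 6, 9, 10, 12, 14, 15]
Append remaining from right: [23]. Merged: [3, 6, 9, 10, 12, 14, 15, 23]

Final merged array: [3, 6, 9, 10, 12, 14, 15, 23]
Total comparisons: 7

The merged array is [3, 6, 9, 10, 12, 14, 15, 23], requiring 7 comparisons. The merge step runs in O(n) time where n is the total number of elements.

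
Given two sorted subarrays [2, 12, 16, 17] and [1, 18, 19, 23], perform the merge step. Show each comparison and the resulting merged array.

Merging process:

Compare 2 vs 1: take 1 from right. Merged: [1]
Compare 2 vs 18: take 2 from left. Merged: [1, 2]
Compare 12 vs 18: take 12 from left. Merged: [1, 2, 12]
Compare 16 vs 18: take 16 from left. Merged: [1, 2, 12, 16]
Compare 17 vs 18: take 17 from left. Merged: [1, 2, 12, 16, 17]
Append remaining from right: [18, 19, 23]. Merged: [1, 2, 12, 16, 17, 18, 19, 23]

Final merged array: [1, 2, 12, 16, 17, 18, 19, 23]
Total comparisons: 5

The merged array is [1, 2, 12, 16, 17, 18, 19, 23], requiring 5 comparisons. The merge step runs in O(n) time where n is the total number of elements.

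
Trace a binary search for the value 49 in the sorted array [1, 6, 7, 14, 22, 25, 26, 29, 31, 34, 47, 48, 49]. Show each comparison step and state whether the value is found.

Binary search for 49 in [1, 6, 7, 14, 22, 25, 26, 29, 31, 34, 47, 48, 49]:

lo=0, hi=12, mid=6, arr[mid]=26 -> 26 < 49, search right half
lo=7, hi=12, mid=9, arr[mid]=34 -> 34 < 49, search right half
lo=10, hi=12, mid=11, arr[mid]=48 -> 48 < 49, search right half
lo=12, hi=12, mid=12, arr[mid]=49 -> Found target at index 12!

Binary search finds 49 at index 12 after 4 comparisons. The search repeatedly halves the search space by comparing with the middle element.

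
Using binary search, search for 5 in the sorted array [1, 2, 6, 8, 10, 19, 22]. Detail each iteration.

Binary search for 5 in [1, 2, 6, 8, 10, 19, 22]:

lo=0, hi=6, mid=3, arr[mid]=8 -> 8 > 5, search left half
lo=0, hi=2, mid=1, arr[mid]=2 -> 2 < 5, search right half
lo=2, hi=2, mid=2, arr[mid]=6 -> 6 > 5, search left half
lo=2 > hi=1, target 5 not found

Binary search determines that 5 is not in the array after 3 comparisons. The search space was exhausted without finding the target.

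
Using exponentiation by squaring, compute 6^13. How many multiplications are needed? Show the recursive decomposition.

Computing 6^13 by squaring (build up from 6^1; each line after the first costs one multiplication):

6^1 = 6
6^2 = (6^1)^2 = 6^2 = 36
6^3 = 6 * 6^2 = 6 * 36 = 216
6^6 = (6^3)^2 = 216^2 = 46656
6^12 = (6^6)^2 = 46656^2 = 2176782336
6^13 = 6 * 6^12 = 6 * 2176782336 = 13060694016

Result: 13060694016
Multiplications needed: 5 (5 lines after 6^1)

6^13 = 13060694016. Using exponentiation by squaring, this requires 5 multiplications. The key idea: if the exponent is even, square the half-power; if odd, multiply by the base once.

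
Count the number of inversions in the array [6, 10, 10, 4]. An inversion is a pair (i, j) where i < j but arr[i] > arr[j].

Finding inversions in [6, 10, 10, 4]:

(0, 3): arr[0]=6 > arr[3]=4
(1, 3): arr[1]=10 > arr[3]=4
(2, 3): arr[2]=10 > arr[3]=4

Total inversions: 3

The array has 3 inversion(s): (0,3), (1,3), (2,3). Each pair (i,j) satisfies i < j and arr[i] > arr[j].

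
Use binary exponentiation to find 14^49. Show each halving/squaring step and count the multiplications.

Computing 14^49 by squaring (build up from 14^1; each line after the first costs one multiplication):

14^1 = 14
14^2 = (14^1)^2 = 14^2 = 196
14^3 = 14 * 14^2 = 14 * 196 = 2744
14^6 = (14^3)^2 = 2744^2 = 7529536
14^12 = (14^6)^2 = 7529536^2 = 56693912375296
14^24 = (14^12)^2 = 56693912375296^2 = 3214199700417740936751087616
14^48 = (14^24)^2 = 3214199700417740936751087616^2 = 10331079714165495587340637070279506584015829758908563456
14^49 = 14 * 14^48 = 14 * 10331079714165495587340637070279506584015829758908563456 = 144635115998316938222768918983913092176221616624719888384

Result: 144635115998316938222768918983913092176221616624719888384
Multiplications needed: 7 (7 lines after 14^1)

14^49 = 144635115998316938222768918983913092176221616624719888384. Using exponentiation by squaring, this requires 7 multiplications. The key idea: if the exponent is even, square the half-power; if odd, multiply by the base once.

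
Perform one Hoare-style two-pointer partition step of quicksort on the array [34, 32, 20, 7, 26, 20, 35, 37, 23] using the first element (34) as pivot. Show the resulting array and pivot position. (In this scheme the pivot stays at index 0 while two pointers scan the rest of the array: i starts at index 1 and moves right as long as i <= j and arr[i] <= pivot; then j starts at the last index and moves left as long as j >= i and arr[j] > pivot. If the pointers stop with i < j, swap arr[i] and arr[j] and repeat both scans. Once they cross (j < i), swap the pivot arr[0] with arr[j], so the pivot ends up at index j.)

Hoare-style two-pointer partition with pivot = 34:

Initial array: [34, 32, 20, 7, 26, 20, 35, 37, 23]

Pointers start at i = 1, j = 8.
i stops at index 6 (arr[6]=35 > 34), j stops at index 8 (arr[8]=23 <= 34): swap arr[6] and arr[8], array becomes [34, 32, 20, 7, 26, 20, 23, 37, 35]
i ends at 7, j ends at 6: the pointers have crossed (j < i), so scanning stops.

Swap pivot arr[0] with arr[6] to place pivot at position 6: [23, 32, 20, 7, 26, 20, 34, 37, 35]
Pivot position: 6

After partitioning with pivot 34, the array becomes [23, 32, 20, 7, 26, 20, 34, 37, 35]. The pivot is placed at index 6. All elements to the left of the pivot are <= 34, and all elements to the right are > 34.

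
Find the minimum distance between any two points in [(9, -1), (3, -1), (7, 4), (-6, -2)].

Computing all pairwise distances among 4 points:

d((9, -1), (3, -1)) = 6.0
d((9, -1), (7, 4)) = 5.3852 <-- minimum
d((9, -1), (-6, -2)) = 15.0333
d((3, -1), (7, 4)) = 6.4031
d((3, -1), (-6, -2)) = 9.0554
d((7, 4), (-6, -2)) = 14.3178

Closest pair: (9, -1) and (7, 4) with distance 5.3852

The closest pair is (9, -1) and (7, 4) with Euclidean distance 5.3852. For 4 points, brute-force pairwise comparison is shown above. For large n, the divide-and-conquer algorithm (sort by x, recurse on halves, check the dividing strip) achieves O(n log n).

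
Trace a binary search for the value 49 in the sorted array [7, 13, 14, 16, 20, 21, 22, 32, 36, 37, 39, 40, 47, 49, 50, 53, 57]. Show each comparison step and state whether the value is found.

Binary search for 49 in [7, 13, 14, 16, 20, 21, 22, 32, 36, 37, 39, 40, 47, 49, 50, 53, 57]:

lo=0, hi=16, mid=8, arr[mid]=36 -> 36 < 49, search right half
lo=9, hi=16, mid=12, arr[mid]=47 -> 47 < 49, search right half
lo=13, hi=16, mid=14, arr[mid]=50 -> 50 > 49, search left half
lo=13, hi=13, mid=13, arr[mid]=49 -> Found target at index 13!

Binary search finds 49 at index 13 after 4 comparisons. The search repeatedly halves the search space by comparing with the middle element.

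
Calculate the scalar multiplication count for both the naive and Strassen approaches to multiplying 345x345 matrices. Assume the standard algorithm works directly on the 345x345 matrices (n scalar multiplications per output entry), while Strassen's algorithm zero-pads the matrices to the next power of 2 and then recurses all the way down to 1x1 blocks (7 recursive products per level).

Matrix multiplication for 345x345 matrices:

Strassen's algorithm requires power-of-2 dimensions. Pad 345x345 to 512x512 (next power of 2).

Standard algorithm: 345^3 = 41063625 multiplications
Strassen's algorithm: 7^(log2(512)) = 7^9 = 40353607 multiplications
Savings: 41063625 - 40353607 = 710018 multiplications

Standard: 41063625 multiplications (345^3). Strassen: 40353607 multiplications (7^9, after padding to 512x512). Strassen reduces 8 recursive multiplications to 7 at each level.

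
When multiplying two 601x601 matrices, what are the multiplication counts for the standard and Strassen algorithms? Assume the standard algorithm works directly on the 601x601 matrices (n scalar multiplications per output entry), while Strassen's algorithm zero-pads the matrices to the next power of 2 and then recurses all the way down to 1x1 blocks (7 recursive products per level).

Matrix multiplication for 601x601 matrices:

Strassen's algorithm requires power-of-2 dimensions. Pad 601x601 to 1024x1024 (next power of 2).

Standard algorithm: 601^3 = 217081801 multiplications
Strassen's algorithm: 7^(log2(1024)) = 7^10 = 282475249 multiplications
Difference: 217081801 - 282475249 = -65393448 (Strassen uses MORE here due to padding overhead — for small or just-over-power-of-2 n, padding can outweigh the per-level savings)

Standard: 217081801 multiplications (601^3). Strassen: 282475249 multiplications (7^10, after padding to 1024x1024). Strassen reduces 8 recursive multiplications to 7 at each level.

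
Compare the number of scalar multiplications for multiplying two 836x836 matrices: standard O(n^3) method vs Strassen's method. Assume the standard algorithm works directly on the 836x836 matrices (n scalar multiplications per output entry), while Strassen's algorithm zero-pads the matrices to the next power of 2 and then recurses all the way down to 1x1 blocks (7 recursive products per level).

Matrix multiplication for 836x836 matrices:

Strassen's algorithm requires power-of-2 dimensions. Pad 836x836 to 1024x1024 (next power of 2).

Standard algorithm: 836^3 = 584277056 multiplications
Strassen's algorithm: 7^(log2(1024)) = 7^10 = 282475249 multiplications
Savings: 584277056 - 282475249 = 301801807 multiplications

Standard: 584277056 multiplications (836^3). Strassen: 282475249 multiplications (7^10, after padding to 1024x1024). Strassen reduces 8 recursive multiplications to 7 at each level.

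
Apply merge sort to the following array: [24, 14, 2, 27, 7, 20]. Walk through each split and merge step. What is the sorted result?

Merge sort trace:

Split: [24, 14, 2, 27, 7, 20] -> [24, 14, 2] and [27, 7, 20]
  Split: [24, 14, 2] -> [24] and [14, 2]
    Split: [14, 2] -> [14] and [2]
    Merge: [14] + [2] -> [2, 14]
  Merge: [24] + [2, 14] -> [2, 14, 24]
  Split: [27, 7, 20] -> [27] and [7, 20]
    Split: [7, 20] -> [7] and [20]
    Merge: [7] + [20] -> [7, 20]
  Merge: [27] + [7, 20] -> [7, 20, 27]
Merge: [2, 14, 24] + [7, 20, 27] -> [2, 7, 14, 20, 24, 27]

Final sorted array: [2, 7, 14, 20, 24, 27]

The merge sort proceeds by recursively splitting the array and merging sorted halves.
After all merges, the sorted array is [2, 7, 14, 20, 24, 27].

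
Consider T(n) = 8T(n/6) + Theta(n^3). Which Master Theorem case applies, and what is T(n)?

Master Theorem for T(n) = 8T(n/6) + O(n^3):

a = 8, b = 6, c = 3
log_b(a) = log_6(8) = 1.1606

Case 3: c = 3 > log_6(8) = 1.1606
T(n) = O(n^3) = O(n^3)

For T(n) = 8T(n/6) + O(n^3): log_6(8) = 1.1606. This is Case 3 of the Master Theorem (c > log_b(a), work dominated by root), giving O(n^3).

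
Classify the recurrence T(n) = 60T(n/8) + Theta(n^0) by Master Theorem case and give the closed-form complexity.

Master Theorem for T(n) = 60T(n/8) + O(n^0):

a = 60, b = 8, c = 0
log_b(a) = log_8(60) = 1.9690

Case 1: c = 0 < log_8(60) = 1.9690
T(n) = O(n^(log_8 60))

For T(n) = 60T(n/8) + O(n^0): log_8(60) = 1.9690. This is Case 1 of the Master Theorem (c < log_b(a), work dominated by leaves), giving O(n^(log_8 60)).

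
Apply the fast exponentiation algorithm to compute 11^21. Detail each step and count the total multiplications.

Computing 11^21 by squaring (build up from 11^1; each line after the first costs one multiplication):

11^1 = 11
11^2 = (11^1)^2 = 11^2 = 121
11^4 = (11^2)^2 = 121^2 = 14641
11^5 = 11 * 11^4 = 11 * 14641 = 161051
11^10 = (11^5)^2 = 161051^2 = 25937424601
11^20 = (11^10)^2 = 25937424601^2 = 672749994932560009201
11^21 = 11 * 11^20 = 11 * 672749994932560009201 = 7400249944258160101211

Result: 7400249944258160101211
Multiplications needed: 6 (6 lines after 11^1)

11^21 = 7400249944258160101211. Using exponentiation by squaring, this requires 6 multiplications. The key idea: if the exponent is even, square the half-power; if odd, multiply by the base once.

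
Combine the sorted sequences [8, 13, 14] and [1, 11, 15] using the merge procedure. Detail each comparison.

Merging process:

Compare 8 vs 1: take 1 from right. Merged: [1]
Compare 8 vs 11: take 8 from left. Merged: [1, 8]
Compare 13 vs 11: take 11 from right. Merged: [1, 8, 11]
Compare 13 vs 15: take 13 from left. Merged: [1, 8, 11, 13]
Compare 14 vs 15: take 14 from left. Merged: [1, 8, 11, 13, 14]
Append remaining from right: [15]. Merged: [1, 8, 11, 13, 14, 15]

Final merged array: [1, 8, 11, 13, 14, 15]
Total comparisons: 5

The merged array is [1, 8, 11, 13, 14, 15], requiring 5 comparisons. The merge step runs in O(n) time where n is the total number of elements.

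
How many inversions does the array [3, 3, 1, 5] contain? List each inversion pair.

Finding inversions in [3, 3, 1, 5]:

(0, 2): arr[0]=3 > arr[2]=1
(1, 2): arr[1]=3 > arr[2]=1

Total inversions: 2

The array has 2 inversion(s): (0,2), (1,2). Each pair (i,j) satisfies i < j and arr[i] > arr[j].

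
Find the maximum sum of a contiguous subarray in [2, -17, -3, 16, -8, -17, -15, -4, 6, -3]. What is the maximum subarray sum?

Using Kadane's algorithm on [2, -17, -3, 16, -8, -17, -15, -4, 6, -3]:

Scanning through the array:
Position 1 (value -17): max_ending_here = -15, max_so_far = 2
Position 2 (value -3): max_ending_here = -3, max_so_far = 2
Position 3 (value 16): max_ending_here = 16, max_so_far = 16
Position 4 (value -8): max_ending_here = 8, max_so_far = 16
Position 5 (value -17): max_ending_here = -9, max_so_far = 16
Position 6 (value -15): max_ending_here = -15, max_so_far = 16
Position 7 (value -4): max_ending_here = -4, max_so_far = 16
Position 8 (value 6): max_ending_here = 6, max_so_far = 16
Position 9 (value -3): max_ending_here = 3, max_so_far = 16

Maximum subarray: [16]
Maximum sum: 16

The maximum subarray is [16] with sum 16. This subarray runs from index 3 to index 3.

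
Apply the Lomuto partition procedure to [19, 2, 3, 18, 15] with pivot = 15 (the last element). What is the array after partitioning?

Lomuto partition with pivot = 15:

Initial array: [19, 2, 3, 18, 15]

arr[0]=19 > 15: no swap
arr[1]=2 <= 15: swap with position 0, array becomes [2, 19, 3, 18, 15]
arr[2]=3 <= 15: swap with position 1, array becomes [2, 3, 19, 18, 15]
arr[3]=18 > 15: no swap

Place pivot at position 2: [2, 3, 15, 18, 19]
Pivot position: 2

After partitioning with pivot 15, the array becomes [2, 3, 15, 18, 19]. The pivot is placed at index 2. All elements to the left of the pivot are <= 15, and all elements to the right are > 15.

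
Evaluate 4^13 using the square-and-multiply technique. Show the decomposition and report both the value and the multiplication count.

Computing 4^13 by squaring (build up from 4^1; each line after the first costs one multiplication):

4^1 = 4
4^2 = (4^1)^2 = 4^2 = 16
4^3 = 4 * 4^2 = 4 * 16 = 64
4^6 = (4^3)^2 = 64^2 = 4096
4^12 = (4^6)^2 = 4096^2 = 16777216
4^13 = 4 * 4^12 = 4 * 16777216 = 67108864

Result: 67108864
Multiplications needed: 5 (5 lines after 4^1)

4^13 = 67108864. Using exponentiation by squaring, this requires 5 multiplications. The key idea: if the exponent is even, square the half-power; if odd, multiply by the base once.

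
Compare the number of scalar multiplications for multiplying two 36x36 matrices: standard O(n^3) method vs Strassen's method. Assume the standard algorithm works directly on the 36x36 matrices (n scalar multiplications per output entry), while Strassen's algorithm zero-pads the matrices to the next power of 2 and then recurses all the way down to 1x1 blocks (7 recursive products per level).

Matrix multiplication for 36x36 matrices:

Strassen's algorithm requires power-of-2 dimensions. Pad 36x36 to 64x64 (next power of 2).

Standard algorithm: 36^3 = 46656 multiplications
Strassen's algorithm: 7^(log2(64)) = 7^6 = 117649 multiplications
Difference: 46656 - 117649 = -70993 (Strassen uses MORE here due to padding overhead — for small or just-over-power-of-2 n, padding can outweigh the per-level savings)

Standard: 46656 multiplications (36^3). Strassen: 117649 multiplications (7^6, after padding to 64x64). Strassen reduces 8 recursive multiplications to 7 at each level.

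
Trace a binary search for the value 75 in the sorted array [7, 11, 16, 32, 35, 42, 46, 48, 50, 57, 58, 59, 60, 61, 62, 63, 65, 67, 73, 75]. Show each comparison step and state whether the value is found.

Binary search for 75 in [7, 11, 16, 32, 35, 42, 46, 48, 50, 57, 58, 59, 60, 61, 62, 63, 65, 67, 73, 75]:

lo=0, hi=19, mid=9, arr[mid]=57 -> 57 < 75, search right half
lo=10, hi=19, mid=14, arr[mid]=62 -> 62 < 75, search right half
lo=15, hi=19, mid=17, arr[mid]=67 -> 67 < 75, search right half
lo=18, hi=19, mid=18, arr[mid]=73 -> 73 < 75, search right half
lo=19, hi=19, mid=19, arr[mid]=75 -> Found target at index 19!

Binary search finds 75 at index 19 after 5 comparisons. The search repeatedly halves the search space by comparing with the middle element.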